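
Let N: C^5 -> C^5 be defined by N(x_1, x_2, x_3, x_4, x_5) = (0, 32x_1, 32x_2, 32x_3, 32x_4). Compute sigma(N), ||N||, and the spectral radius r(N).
sigma(N) = {0}; ||N|| = 32; r(N) = 0. (N is nilpotent with N^5 = 0.)

On C^5, N is a strictly lower-triangular matrix with 32 on the subdiagonal and zeros elsewhere, so its characteristic polynomial is lambda^5 and every eigenvalue is 0: sigma(N) = {0}. For the operator norm, N e_i = 32e_{i+1} for i = 1, ..., 4 and N e_5 = 0, so the singular values of N are 32 (with multiplicity 4) and 0; hence ||N|| = 32. The spectral radius r(N) = max|lambda| = 0. Note ||N|| > r(N) — characteristic of non-normal nilpotent operators. Indeed N^5 = 0.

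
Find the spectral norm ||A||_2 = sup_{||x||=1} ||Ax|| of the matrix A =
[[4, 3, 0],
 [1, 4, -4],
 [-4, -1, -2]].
||A||_2 ≈ 7.1496 (= sqrt(largest eigenvalue of A^T A))

||A||_2 = sigma_max(A) = sqrt(lambda_max(A^T A)). Form the symmetric matrix M = A^T A =
[[33, 20, 4],
 [20, 26, -14],
 [4, -14, 20]].
Its characteristic polynomial (trace, sum of principal 2x2 minors, determinant of M give the coefficients) is
  p(λ) = det(λ I - M) = λ^3 - 79λ^2 + 1426λ - 36.
No integer candidate from the rational root theorem (±divisors of 36) is a root, so the roots are irrational. The cubic discriminant is Δ = 1093943796 > 0, so there are three distinct real roots. p(0) = -36 and p(1) = 1312 have opposite signs, so a root lies in (0, 1); Newton's method refines it to λ ≈ 0.0253. p(27) = 558 and p(28) = -92 have opposite signs, so a root lies in (27, 28); Newton's method refines it to λ ≈ 27.8577. p(51) = -138 and p(52) = 1108 have opposite signs, so a root lies in (51, 52); Newton's method refines it to λ ≈ 51.117. Check (Vieta): the three roots sum to 79, matching tr M = 79.
So the eigenvalues of A^T A are ≈ 0.0253, 27.8577, 51.117 (all ≥ 0, as they must be for A^T A). The largest is λ_max ≈ 51.117, hence ||A||_2 = sqrt(λ_max) ≈ 7.1496.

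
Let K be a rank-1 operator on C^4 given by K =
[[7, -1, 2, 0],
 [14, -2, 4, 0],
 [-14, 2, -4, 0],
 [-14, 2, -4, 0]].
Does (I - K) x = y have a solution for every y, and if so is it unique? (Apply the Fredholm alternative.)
(I - K) is singular (det(I - K) = 0, i.e. 1 ∈ sigma(K)). (I - K) x = y is solvable iff y ⊥ ker((I - K)^*) = span{(7, -1, 2, 0)}, i.e. iff 7y_1 - y_2 + 2y_3 = 0. When solvable, the solutions are x = y + c·(1, 2, -2, -2), c arbitrary (ker(I - K) = span{(1, 2, -2, -2)}, dimension 1).

K has rank 1, so it is an outer product K = u v^T: every row of K is a multiple of one row vector. Reading off the entries, u = (1, 2, -2, -2) and v = (7, -1, 2, 0) (row i of K equals u_i·v^T). A rank-one matrix u v^T satisfies K u = u (v·u) and kills the (3)-dimensional subspace v^⊥, so its characteristic polynomial is lambda^3 (lambda - v·u) with v·u = tr K = 1. Hence the eigenvalues of I - K are 1 (multiplicity 3) and 1 - (1) = 0, so det(I - K) = 0. (Direct check: I - K =
[[-6, 1, -2, 0],
 [-14, 3, -4, 0],
 [14, -2, 5, 0],
 [14, -2, 4, 1]]
has determinant 0.) So 1 is an eigenvalue of K and (I - K) is not invertible. The finite-dimensional Fredholm alternative says: either (I - K) is invertible, or ker(I - K) ≠ {0} and then range(I - K) = ker((I - K)^*)^⊥, with dim ker(I - K) = dim ker((I - K)^*). We are in the second case, so we need both kernels. Kernel of I - K: (I - K) u = u - u (v·u) = u - u = 0, so ker(I - K) = span{u} = span{(1, 2, -2, -2)} (it is exactly 1-dimensional because rank(I - K) = 3). Kernel of the adjoint: K is real, so (I - K)^* = I - K^T = I - v u^T, and (I - v u^T) v = v - v (u·v) = 0; hence ker((I - K)^*) = span{v} = span{(7, -1, 2, 0)}. Therefore (I - K) x = y is solvable iff <y, v> = 0, i.e. iff 7y_1 - y_2 + 2y_3 = 0. When this holds, K y = u (v·y) = 0, so (I - K) y = y and x = y is a particular solution; the full solution set is the line x = y + c·u = y + c·(1, 2, -2, -2), c ∈ C.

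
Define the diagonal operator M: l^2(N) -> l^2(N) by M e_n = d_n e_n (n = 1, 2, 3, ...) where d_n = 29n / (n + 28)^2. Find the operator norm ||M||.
||M|| = 29/112 (attained at n = 28)

For M diagonal, ||M|| = sup_n |d_n|. Treat f(x) = 29x / (x + 28)^2 for real x > 0. By the quotient rule, f'(x) = 29(28 - x)/(x + 28)^3, which is positive for x < 28 and negative for x > 28. So f has a unique maximum at x = 28, and since 28 is a positive integer, the supremum over n ≥ 1 is attained at n = 28: d_28 = 29·28/(28 + 28)^2 = 29·28/3136 = 29/112. Hence ||M|| = 29/112.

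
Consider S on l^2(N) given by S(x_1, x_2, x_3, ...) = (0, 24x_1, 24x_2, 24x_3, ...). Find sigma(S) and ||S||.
sigma(S) = closed disk {z in C : |z| ≤ 24}; ||S|| = 24

Note S = 24·U where U is the unit right shift (U x)_k = x_{k-1} (with x_0 := 0); so ||S|| = 24||U|| and sigma(S) = 24·sigma(U). ||S x||^2 = sum_{k≥1} |24x_k|^2 = 576||x||^2, so ||S|| = 24 and sigma(S) ⊂ {|z| ≤ 24}. For any |lambda| < 24, the equation (S - lambda I) x = 0 forces x_1 = 0, then 24x_k = lambda x_{k+1} ⇒ x = 0, so S has no eigenvalues. But (S - lambda I) is not surjective for |lambda| < 24: solving (S - lambda I) x = e_1 would require x_n proportional to (lambda/24)^(-n), which is not in l^2. So every |lambda| < 24 lies in the residual spectrum. The boundary |lambda| = 24 is in the approximate point spectrum (the spectrum is closed). Hence sigma(S) is the closed disk of radius 24.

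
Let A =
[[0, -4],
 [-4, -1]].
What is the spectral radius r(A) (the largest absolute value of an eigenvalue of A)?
r(A) = (1 + sqrt(65))/2 ≈ 4.5311

The eigenvalues of A are the roots of its characteristic polynomial. With M = A (coefficients from the trace and determinant):
  p(λ) = det(λ I - M) = λ^2 + λ - 16.
For λ^2 + λ - 16 the discriminant is 65. It is nonnegative but not a perfect square, so the roots are real and irrational: λ = (-1 ± sqrt(65))/2 ≈ 3.5311, -4.5311.
Thus the eigenvalues (to 4 decimals) are 3.5311 (modulus 3.5311); -4.5311 (modulus 4.5311). The spectral radius is the largest modulus: r(A) = (1 + sqrt(65))/2 ≈ 4.5311. (Cross-check: r(A) ≤ ||A||_2 ≈ 4.5311; equality holds whenever A is normal, though it can also hold for some non-normal A.)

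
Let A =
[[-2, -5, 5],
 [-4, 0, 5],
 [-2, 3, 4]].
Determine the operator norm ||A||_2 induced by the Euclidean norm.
||A||_2 ≈ 9.5639 (= sqrt(largest eigenvalue of A^T A))

||A||_2 = sigma_max(A) = sqrt(lambda_max(A^T A)). Form the symmetric matrix M = A^T A =
[[24, 4, -38],
 [4, 34, -13],
 [-38, -13, 66]].
Its characteristic polynomial (trace, sum of principal 2x2 minors, determinant of M give the coefficients) is
  p(λ) = det(λ I - M) = λ^3 - 124λ^2 + 3015λ - 3600.
No integer candidate from the rational root theorem (±divisors of 3600) is a root, so the roots are irrational. The cubic discriminant is Δ = 26564008500 > 0, so there are three distinct real roots. p(1) = -708 and p(2) = 1942 have opposite signs, so a root lies in (1, 2); Newton's method refines it to λ ≈ 1.2585. p(31) = 492 and p(32) = -1328 have opposite signs, so a root lies in (31, 32); Newton's method refines it to λ ≈ 31.2736. p(91) = -2508 and p(92) = 2932 have opposite signs, so a root lies in (91, 92); Newton's method refines it to λ ≈ 91.4679. Check (Vieta): the three roots sum to 124, matching tr M = 124.
So the eigenvalues of A^T A are ≈ 1.2585, 31.2736, 91.4679 (all ≥ 0, as they must be for A^T A). The largest is λ_max ≈ 91.4679, hence ||A||_2 = sqrt(λ_max) ≈ 9.5639.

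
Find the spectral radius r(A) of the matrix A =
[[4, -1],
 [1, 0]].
r(A) = (4 + sqrt(12))/2 ≈ 3.7321

The eigenvalues of A are the roots of its characteristic polynomial. With M = A (coefficients from the trace and determinant):
  p(λ) = det(λ I - M) = λ^2 - 4λ + 1.
For λ^2 - 4λ + 1 the discriminant is 12. It is nonnegative but not a perfect square, so the roots are real and irrational: λ = (4 ± sqrt(12))/2 ≈ 3.7321, 0.2679.
Thus the eigenvalues (to 4 decimals) are 3.7321 (modulus 3.7321); 0.2679 (modulus 0.2679). The spectral radius is the largest modulus: r(A) = (4 + sqrt(12))/2 ≈ 3.7321. (Cross-check: r(A) ≤ ||A||_2 ≈ 4.2361; equality holds whenever A is normal, though it can also hold for some non-normal A.)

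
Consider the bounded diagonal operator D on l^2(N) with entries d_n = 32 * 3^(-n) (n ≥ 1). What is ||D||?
||D|| = 32/3 (attained at n = 1)

For D diagonal, ||D|| = sup_n |d_n|. The sequence d_n = 32 * 3^(-n) is positive and strictly decreasing (ratio 3^(-1) < 1), so the supremum is d_1 = 32/3. Hence ||D|| = 32/3.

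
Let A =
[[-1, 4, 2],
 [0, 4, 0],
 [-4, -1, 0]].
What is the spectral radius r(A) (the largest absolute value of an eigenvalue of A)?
r(A) = 4

The eigenvalues of A are the roots of its characteristic polynomial. With M = A (coefficients from the trace, the sum of principal 2x2 minors, and det A):
  p(λ) = det(λ I - M) = λ^3 - 3λ^2 + 4λ - 32.
By the rational root theorem any rational root is an integer divisor of 32. Testing λ = 4: p(4) = 64 - 48 + 16 - 32 = 0, so λ = 4 is a root. Dividing out (λ - 4) leaves p(λ) = (λ - 4)(λ^2 + λ + 8). For λ^2 + λ + 8 the discriminant is -31. It is negative, so the roots are the complex-conjugate pair λ = -1/2 ± (sqrt(31)/2) i ≈ -0.5 ± 2.7839i. For a conjugate pair the product of the roots equals the constant term, so |λ|^2 = 8 and |λ| = sqrt(8) ≈ 2.8284.
Thus the eigenvalues (to 4 decimals) are -0.5 ± 2.7839i (modulus 2.8284); 4 (modulus 4). The spectral radius is the largest modulus: r(A) = 4. (Cross-check: r(A) ≤ ||A||_2 ≈ 5.9224; equality holds whenever A is normal, though it can also hold for some non-normal A.)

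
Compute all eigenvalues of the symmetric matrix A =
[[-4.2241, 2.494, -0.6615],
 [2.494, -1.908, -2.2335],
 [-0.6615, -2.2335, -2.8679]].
sigma(A) ≈ {-6, -4, 1}

A is real symmetric, so its spectrum consists of real eigenvalues. Expanding the characteristic polynomial of the displayed matrix gives
  det(λ I - A) = p(λ) = λ^3 + (9)λ^2 + (14)λ + (-24).
Solving p(λ) = 0 yields eigenvalues ≈ -6, -4, 1. (A is shown rounded to 4 decimals, so these recover the underlying integer eigenvalues to within that precision.)
Verification: the trace of A = -9 equals the sum of eigenvalues -9, and det(A) ≈ 24.0009 matches the eigenvalue product 24.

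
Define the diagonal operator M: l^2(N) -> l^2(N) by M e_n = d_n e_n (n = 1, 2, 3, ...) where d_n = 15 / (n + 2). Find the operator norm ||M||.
||M|| = 5 (attained at n = 1)

For M diagonal, ||M|| = sup_n |d_n| = sup_n 15/(n + 2). This is positive and strictly decreasing in n, so the supremum is attained at n = 1: d_1 = 15/(1 + 2) = 5. Hence ||M|| = 5.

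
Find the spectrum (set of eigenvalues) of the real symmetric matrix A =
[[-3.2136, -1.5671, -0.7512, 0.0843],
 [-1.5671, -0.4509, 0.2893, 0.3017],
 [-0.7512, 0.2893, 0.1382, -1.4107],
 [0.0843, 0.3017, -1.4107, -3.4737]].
sigma(A) ≈ {-4, 0, 1} (-4 with multiplicity 2)

A is real symmetric, so its spectrum consists of real eigenvalues. Expanding the characteristic polynomial of the displayed matrix gives
  det(λ I - A) = p(λ) = λ^4 + (7)λ^3 + (8)λ^2 + (-16)λ + (0).
Solving p(λ) = 0 yields eigenvalues ≈ -4, -4, 0, 1. (A is shown rounded to 4 decimals, so these recover the underlying integer eigenvalues to within that precision.)
Verification: the trace of A = -7 equals the sum of eigenvalues -7, and det(A) ≈ 0.0006 matches the eigenvalue product 0.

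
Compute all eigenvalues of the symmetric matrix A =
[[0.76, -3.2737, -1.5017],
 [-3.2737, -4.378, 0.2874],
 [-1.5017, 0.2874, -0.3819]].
sigma(A) ≈ {-6, -1, 3}

A is real symmetric, so its spectrum consists of real eigenvalues. Expanding the characteristic polynomial of the displayed matrix gives
  det(λ I - A) = p(λ) = λ^3 + (4)λ^2 + (-15)λ + (-18).
Solving p(λ) = 0 yields eigenvalues ≈ -6, -1, 3. (A is shown rounded to 4 decimals, so these recover the underlying integer eigenvalues to within that precision.)
Verification: the trace of A = -4 equals the sum of eigenvalues -4, and det(A) ≈ 17.9994 matches the eigenvalue product 18.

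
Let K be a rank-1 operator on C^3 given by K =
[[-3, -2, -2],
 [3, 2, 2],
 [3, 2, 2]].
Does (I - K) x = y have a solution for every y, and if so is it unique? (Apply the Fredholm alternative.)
(I - K) is singular (det(I - K) = 0, i.e. 1 ∈ sigma(K)). (I - K) x = y is solvable iff y ⊥ ker((I - K)^*) = span{(-3, -2, -2)}, i.e. iff -3y_1 - 2y_2 - 2y_3 = 0. When solvable, the solutions are x = y + c·(1, -1, -1), c arbitrary (ker(I - K) = span{(1, -1, -1)}, dimension 1).

K has rank 1, so it is an outer product K = u v^T: every row of K is a multiple of one row vector. Reading off the entries, u = (1, -1, -1) and v = (-3, -2, -2) (row i of K equals u_i·v^T). A rank-one matrix u v^T satisfies K u = u (v·u) and kills the (2)-dimensional subspace v^⊥, so its characteristic polynomial is lambda^2 (lambda - v·u) with v·u = tr K = 1. Hence the eigenvalues of I - K are 1 (multiplicity 2) and 1 - (1) = 0, so det(I - K) = 0. (Direct check: I - K =
[[4, 2, 2],
 [-3, -1, -2],
 [-3, -2, -1]]
has determinant 0.) So 1 is an eigenvalue of K and (I - K) is not invertible. The finite-dimensional Fredholm alternative says: either (I - K) is invertible, or ker(I - K) ≠ {0} and then range(I - K) = ker((I - K)^*)^⊥, with dim ker(I - K) = dim ker((I - K)^*). We are in the second case, so we need both kernels. Kernel of I - K: (I - K) u = u - u (v·u) = u - u = 0, so ker(I - K) = span{u} = span{(1, -1, -1)} (it is exactly 1-dimensional because rank(I - K) = 2). Kernel of the adjoint: K is real, so (I - K)^* = I - K^T = I - v u^T, and (I - v u^T) v = v - v (u·v) = 0; hence ker((I - K)^*) = span{v} = span{(-3, -2, -2)}. Therefore (I - K) x = y is solvable iff <y, v> = 0, i.e. iff -3y_1 - 2y_2 - 2y_3 = 0. When this holds, K y = u (v·y) = 0, so (I - K) y = y and x = y is a particular solution; the full solution set is the line x = y + c·u = y + c·(1, -1, -1), c ∈ C.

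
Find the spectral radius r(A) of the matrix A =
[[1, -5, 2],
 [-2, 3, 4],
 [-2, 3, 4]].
r(A) = (8 + sqrt(60))/2 ≈ 7.873

The eigenvalues of A are the roots of its characteristic polynomial. With M = A (coefficients from the trace, the sum of principal 2x2 minors, and det A):
  p(λ) = det(λ I - M) = λ^3 - 8λ^2 + λ.
The constant term is 0, so λ = 0 is a root. Dividing out λ leaves p(λ) = λ(λ^2 - 8λ + 1). For λ^2 - 8λ + 1 the discriminant is 60. It is nonnegative but not a perfect square, so the roots are real and irrational: λ = (8 ± sqrt(60))/2 ≈ 7.873, 0.127.
Thus the eigenvalues (to 4 decimals) are 7.873 (modulus 7.873); 0.127 (modulus 0.127); 0 (modulus 0). The spectral radius is the largest modulus: r(A) = (8 + sqrt(60))/2 ≈ 7.873. (Cross-check: r(A) ≤ ||A||_2 ≈ 7.9323; equality holds whenever A is normal, though it can also hold for some non-normal A.)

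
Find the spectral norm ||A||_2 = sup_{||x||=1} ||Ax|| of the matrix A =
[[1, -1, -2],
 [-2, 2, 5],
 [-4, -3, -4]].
||A||_2 ≈ 7.7012 (= sqrt(largest eigenvalue of A^T A))

||A||_2 = sigma_max(A) = sqrt(lambda_max(A^T A)). Form the symmetric matrix M = A^T A =
[[21, 7, 4],
 [7, 14, 24],
 [4, 24, 45]].
Its characteristic polynomial (trace, sum of principal 2x2 minors, determinant of M give the coefficients) is
  p(λ) = det(λ I - M) = λ^3 - 80λ^2 + 1228λ - 49.
No integer candidate from the rational root theorem (±divisors of 49) is a root, so the roots are irrational. The cubic discriminant is Δ = 2230111045 > 0, so there are three distinct real roots. p(0) = -49 and p(1) = 1100 have opposite signs, so a root lies in (0, 1); Newton's method refines it to λ ≈ 0.04. p(20) = 511 and p(21) = -280 have opposite signs, so a root lies in (20, 21); Newton's method refines it to λ ≈ 20.6513. p(59) = -698 and p(60) = 1631 have opposite signs, so a root lies in (59, 60); Newton's method refines it to λ ≈ 59.3087. Check (Vieta): the three roots sum to 80, matching tr M = 80.
So the eigenvalues of A^T A are ≈ 0.04, 20.6513, 59.3087 (all ≥ 0, as they must be for A^T A). The largest is λ_max ≈ 59.3087, hence ||A||_2 = sqrt(λ_max) ≈ 7.7012.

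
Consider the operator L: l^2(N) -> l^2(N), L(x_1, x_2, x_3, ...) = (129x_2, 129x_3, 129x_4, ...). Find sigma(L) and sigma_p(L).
sigma(L) = closed disk {z in C : |z| ≤ 129}; sigma_p(L) = open disk {z in C : |z| < 129}

Note L = 129·V where V is the unit left shift (V x)_k = x_{k+1}; so sigma(L) = 129·sigma(V) and ||L|| = 129||V||. ||L x||^2 = 16641sum_{k≥2} |x_k|^2 ≤ 16641||x||^2, with equality on {x : x_1 = 0}, so ||L|| = 129. For any lambda with |lambda| < 129, set r = lambda/129 (|r| < 1); the vector x = (1, r, r^2, ...) is in l^2 and satisfies L x = 129(r, r^2, ...) = lambda x, so lambda is an eigenvalue. On the boundary |lambda| = 129 the geometric series diverges, so no l^2 eigenvector exists, but these lambda lie in the approximate point spectrum. Hence sigma(L) is the closed disk of radius 129 and sigma_p(L) is the open disk.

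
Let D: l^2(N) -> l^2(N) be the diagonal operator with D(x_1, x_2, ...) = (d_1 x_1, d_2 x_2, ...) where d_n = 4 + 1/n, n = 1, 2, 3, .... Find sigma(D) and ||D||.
sigma(D) = {4 + 1/n : n ≥ 1} ∪ {4}; ||D|| = 5

A bounded diagonal operator on l^2 with diagonal entries d_n has spectrum equal to the closure of {d_n : n ≥ 1}: every d_n is an eigenvalue (with eigenvector e_n), so {d_n} ⊂ sigma(D); the spectrum is closed, so its closure is too; and for lambda not in the closure, (D - lambda I) has bounded inverse (the diagonal entries 1/(d_n - lambda) are bounded). For our sequence d_n = 4 + 1/n, n = 1, 2, 3, ...:
  - {d_n} = {4 + 1/n : n ≥ 1}; the only limit point is 4
  - closure = {4 + 1/n : n ≥ 1} ∪ {4}
For the norm: a diagonal operator has ||D|| = sup_n |d_n|. Here d_n = 4 + 1/n is positive and decreasing, so sup_n |d_n| = d_1 = 4 + 1 = 5. So ||D|| = 5.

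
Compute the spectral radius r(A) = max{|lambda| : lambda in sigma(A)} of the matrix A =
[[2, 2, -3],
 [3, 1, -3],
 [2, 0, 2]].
r(A) = sqrt(14) ≈ 3.7417

The eigenvalues of A are the roots of its characteristic polynomial. With M = A (coefficients from the trace, the sum of principal 2x2 minors, and det A):
  p(λ) = det(λ I - M) = λ^3 - 5λ^2 + 8λ + 14.
By the rational root theorem any rational root is an integer divisor of 14. Testing λ = -1: p(-1) = -1 - 5 - 8 + 14 = 0, so λ = -1 is a root. Dividing out (λ + 1) leaves p(λ) = (λ + 1)(λ^2 - 6λ + 14). For λ^2 - 6λ + 14 the discriminant is -20. It is negative, so the roots are the complex-conjugate pair λ = 3 ± (sqrt(20)/2) i ≈ 3 ± 2.2361i. For a conjugate pair the product of the roots equals the constant term, so |λ|^2 = 14 and |λ| = sqrt(14) ≈ 3.7417.
Thus the eigenvalues (to 4 decimals) are 3 ± 2.2361i (modulus 3.7417); -1 (modulus 1). The spectral radius is the largest modulus: r(A) = sqrt(14) ≈ 3.7417. (Cross-check: r(A) ≤ ||A||_2 ≈ 5.9244; equality holds whenever A is normal, though it can also hold for some non-normal A.)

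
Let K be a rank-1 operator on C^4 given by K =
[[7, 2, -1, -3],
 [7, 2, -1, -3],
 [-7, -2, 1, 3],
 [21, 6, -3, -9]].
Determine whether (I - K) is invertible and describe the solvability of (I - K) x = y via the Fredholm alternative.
(I - K) is singular (det(I - K) = 0, i.e. 1 ∈ sigma(K)). (I - K) x = y is solvable iff y ⊥ ker((I - K)^*) = span{(7, 2, -1, -3)}, i.e. iff 7y_1 + 2y_2 - y_3 - 3y_4 = 0. When solvable, the solutions are x = y + c·(1, 1, -1, 3), c arbitrary (ker(I - K) = span{(1, 1, -1, 3)}, dimension 1).

K has rank 1, so it is an outer product K = u v^T: every row of K is a multiple of one row vector. Reading off the entries, u = (1, 1, -1, 3) and v = (7, 2, -1, -3) (row i of K equals u_i·v^T). A rank-one matrix u v^T satisfies K u = u (v·u) and kills the (3)-dimensional subspace v^⊥, so its characteristic polynomial is lambda^3 (lambda - v·u) with v·u = tr K = 1. Hence the eigenvalues of I - K are 1 (multiplicity 3) and 1 - (1) = 0, so det(I - K) = 0. (Direct check: I - K =
[[-6, -2, 1, 3],
 [-7, -1, 1, 3],
 [7, 2, 0, -3],
 [-21, -6, 3, 10]]
has determinant 0.) So 1 is an eigenvalue of K and (I - K) is not invertible. The finite-dimensional Fredholm alternative says: either (I - K) is invertible, or ker(I - K) ≠ {0} and then range(I - K) = ker((I - K)^*)^⊥, with dim ker(I - K) = dim ker((I - K)^*). We are in the second case, so we need both kernels. Kernel of I - K: (I - K) u = u - u (v·u) = u - u = 0, so ker(I - K) = span{u} = span{(1, 1, -1, 3)} (it is exactly 1-dimensional because rank(I - K) = 3). Kernel of the adjoint: K is real, so (I - K)^* = I - K^T = I - v u^T, and (I - v u^T) v = v - v (u·v) = 0; hence ker((I - K)^*) = span{v} = span{(7, 2, -1, -3)}. Therefore (I - K) x = y is solvable iff <y, v> = 0, i.e. iff 7y_1 + 2y_2 - y_3 - 3y_4 = 0. When this holds, K y = u (v·y) = 0, so (I - K) y = y and x = y is a particular solution; the full solution set is the line x = y + c·u = y + c·(1, 1, -1, 3), c ∈ C.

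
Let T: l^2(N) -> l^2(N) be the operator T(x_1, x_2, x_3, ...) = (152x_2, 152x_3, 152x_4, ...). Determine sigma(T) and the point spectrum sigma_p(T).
sigma(T) = closed disk {z in C : |z| ≤ 152}; sigma_p(T) = open disk {z in C : |z| < 152}

Note T = 152·V where V is the unit left shift (V x)_k = x_{k+1}; so sigma(T) = 152·sigma(V) and ||T|| = 152||V||. ||T x||^2 = 23104sum_{k≥2} |x_k|^2 ≤ 23104||x||^2, with equality on {x : x_1 = 0}, so ||T|| = 152. For any lambda with |lambda| < 152, set r = lambda/152 (|r| < 1); the vector x = (1, r, r^2, ...) is in l^2 and satisfies T x = 152(r, r^2, ...) = lambda x, so lambda is an eigenvalue. On the boundary |lambda| = 152 the geometric series diverges, so no l^2 eigenvector exists, but these lambda lie in the approximate point spectrum. Hence sigma(T) is the closed disk of radius 152 and sigma_p(T) is the open disk.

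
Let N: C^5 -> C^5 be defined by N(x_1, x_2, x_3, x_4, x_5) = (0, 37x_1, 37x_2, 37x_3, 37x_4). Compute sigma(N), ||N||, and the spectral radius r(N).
sigma(N) = {0}; ||N|| = 37; r(N) = 0. (N is nilpotent with N^5 = 0.)

On C^5, N is a strictly lower-triangular matrix with 37 on the subdiagonal and zeros elsewhere, so its characteristic polynomial is lambda^5 and every eigenvalue is 0: sigma(N) = {0}. For the operator norm, N e_i = 37e_{i+1} for i = 1, ..., 4 and N e_5 = 0, so the singular values of N are 37 (with multiplicity 4) and 0; hence ||N|| = 37. The spectral radius r(N) = max|lambda| = 0. Note ||N|| > r(N) — characteristic of non-normal nilpotent operators. Indeed N^5 = 0.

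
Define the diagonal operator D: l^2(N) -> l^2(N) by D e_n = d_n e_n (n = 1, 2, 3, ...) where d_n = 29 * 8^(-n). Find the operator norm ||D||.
||D|| = 29/8 (attained at n = 1)

For D diagonal, ||D|| = sup_n |d_n|. The sequence d_n = 29 * 8^(-n) is positive and strictly decreasing (ratio 8^(-1) < 1), so the supremum is d_1 = 29/8. Hence ||D|| = 29/8.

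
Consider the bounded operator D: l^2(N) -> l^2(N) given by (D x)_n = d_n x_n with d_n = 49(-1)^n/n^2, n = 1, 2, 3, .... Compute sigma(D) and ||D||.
sigma(D) = {49(-1)^n/n^2 : n ≥ 1} ∪ {0}; ||D|| = 49

A bounded diagonal operator on l^2 with diagonal entries d_n has spectrum equal to the closure of {d_n : n ≥ 1}: every d_n is an eigenvalue (with eigenvector e_n), so {d_n} ⊂ sigma(D); the spectrum is closed, so its closure is too; and for lambda not in the closure, (D - lambda I) has bounded inverse (the diagonal entries 1/(d_n - lambda) are bounded). For our sequence d_n = 49(-1)^n/n^2, n = 1, 2, 3, ...:
  - {d_n} = {49(-1)^n/n^2 : n ≥ 1}; the only limit point is 0
  - closure = {49(-1)^n/n^2 : n ≥ 1} ∪ {0}
For the norm: a diagonal operator has ||D|| = sup_n |d_n|. Here |d_n| = 49/n^2 is decreasing, so sup_n |d_n| = |d_1| = 49. So ||D|| = 49.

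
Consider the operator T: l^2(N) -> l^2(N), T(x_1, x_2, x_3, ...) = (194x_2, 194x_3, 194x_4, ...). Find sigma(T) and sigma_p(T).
sigma(T) = closed disk {z in C : |z| ≤ 194}; sigma_p(T) = open disk {z in C : |z| < 194}

Note T = 194·V where V is the unit left shift (V x)_k = x_{k+1}; so sigma(T) = 194·sigma(V) and ||T|| = 194||V||. ||T x||^2 = 37636sum_{k≥2} |x_k|^2 ≤ 37636||x||^2, with equality on {x : x_1 = 0}, so ||T|| = 194. For any lambda with |lambda| < 194, set r = lambda/194 (|r| < 1); the vector x = (1, r, r^2, ...) is in l^2 and satisfies T x = 194(r, r^2, ...) = lambda x, so lambda is an eigenvalue. On the boundary |lambda| = 194 the geometric series diverges, so no l^2 eigenvector exists, but these lambda lie in the approximate point spectrum. Hence sigma(T) is the closed disk of radius 194 and sigma_p(T) is the open disk.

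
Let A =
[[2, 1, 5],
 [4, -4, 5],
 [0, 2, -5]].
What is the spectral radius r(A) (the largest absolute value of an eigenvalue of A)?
r(A) ≈ 7.104

The eigenvalues of A are the roots of its characteristic polynomial. With M = A (coefficients from the trace, the sum of principal 2x2 minors, and det A):
  p(λ) = det(λ I - M) = λ^3 + 7λ^2 - 12λ - 80.
No integer candidate from the rational root theorem (±divisors of 80) is a root, so the roots are irrational. The cubic discriminant is Δ = 71888 > 0, so there are three distinct real roots. p(-8) = -48 and p(-7) = 4 have opposite signs, so a root lies in (-8, -7); Newton's method refines it to λ ≈ -7.104. p(-4) = 16 and p(-3) = -8 have opposite signs, so a root lies in (-4, -3); Newton's method refines it to λ ≈ -3.3042. p(3) = -26 and p(4) = 48 have opposite signs, so a root lies in (3, 4); Newton's method refines it to λ ≈ 3.4082. Check (Vieta): the three roots sum to -7, matching tr M = -7.
Thus the eigenvalues (to 4 decimals) are -7.104 (modulus 7.104); -3.3042 (modulus 3.3042); 3.4082 (modulus 3.4082). The spectral radius is the largest modulus: r(A) ≈ 7.104. (Cross-check: r(A) ≤ ||A||_2 ≈ 9.9338; equality holds whenever A is normal, though it can also hold for some non-normal A.)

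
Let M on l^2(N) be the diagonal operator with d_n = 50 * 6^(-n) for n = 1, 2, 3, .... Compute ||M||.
||M|| = 25/3 (attained at n = 1)

For M diagonal, ||M|| = sup_n |d_n|. The sequence d_n = 50 * 6^(-n) is positive and strictly decreasing (ratio 6^(-1) < 1), so the supremum is d_1 = 50/6 = 25/3. Hence ||M|| = 25/3.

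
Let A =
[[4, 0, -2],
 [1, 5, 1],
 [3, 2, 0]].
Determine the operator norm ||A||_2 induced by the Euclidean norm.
||A||_2 ≈ 6.2149 (= sqrt(largest eigenvalue of A^T A))

||A||_2 = sigma_max(A) = sqrt(lambda_max(A^T A)). Form the symmetric matrix M = A^T A =
[[26, 11, -7],
 [11, 29, 5],
 [-7, 5, 5]].
Its characteristic polynomial (trace, sum of principal 2x2 minors, determinant of M give the coefficients) is
  p(λ) = det(λ I - M) = λ^3 - 60λ^2 + 834λ - 324.
No integer candidate from the rational root theorem (±divisors of 324) is a root, so the roots are irrational. The cubic discriminant is Δ = 192689712 > 0, so there are three distinct real roots. p(0) = -324 and p(1) = 451 have opposite signs, so a root lies in (0, 1); Newton's method refines it to λ ≈ 0.3999. p(20) = 356 and p(21) = -9 have opposite signs, so a root lies in (20, 21); Newton's method refines it to λ ≈ 20.9752. p(38) = -400 and p(39) = 261 have opposite signs, so a root lies in (38, 39); Newton's method refines it to λ ≈ 38.6249. Check (Vieta): the three roots sum to 60, matching tr M = 60.
So the eigenvalues of A^T A are ≈ 0.3999, 20.9752, 38.6249 (all ≥ 0, as they must be for A^T A). The largest is λ_max ≈ 38.6249, hence ||A||_2 = sqrt(λ_max) ≈ 6.2149.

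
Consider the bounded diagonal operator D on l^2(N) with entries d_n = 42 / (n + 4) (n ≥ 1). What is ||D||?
||D|| = 42/5 (attained at n = 1)

For D diagonal, ||D|| = sup_n |d_n| = sup_n 42/(n + 4). This is positive and strictly decreasing in n, so the supremum is attained at n = 1: d_1 = 42/(1 + 4) = 42/5. Hence ||D|| = 42/5.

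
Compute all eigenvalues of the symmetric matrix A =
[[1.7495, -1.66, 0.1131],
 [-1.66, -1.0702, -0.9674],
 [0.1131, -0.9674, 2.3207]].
sigma(A) ≈ {-2, 2, 3}

A is real symmetric, so its spectrum consists of real eigenvalues. Expanding the characteristic polynomial of the displayed matrix gives
  det(λ I - A) = p(λ) = λ^3 + (-3)λ^2 + (-4)λ + (12).
Solving p(λ) = 0 yields eigenvalues ≈ -2, 2, 3. (A is shown rounded to 4 decimals, so these recover the underlying integer eigenvalues to within that precision.)
Verification: the trace of A = 3 equals the sum of eigenvalues 3, and det(A) ≈ -12.0004 matches the eigenvalue product -12.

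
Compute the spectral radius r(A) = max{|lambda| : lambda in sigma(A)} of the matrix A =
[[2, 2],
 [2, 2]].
r(A) = 4

The eigenvalues of A are the roots of its characteristic polynomial. With M = A (coefficients from the trace and determinant):
  p(λ) = det(λ I - M) = λ^2 - 4λ.
For λ^2 - 4λ the discriminant is 16. It is a perfect square (4^2), so the roots are rational: λ = (4 ± 4)/2 = 4, 0.
Thus the eigenvalues (to 4 decimals) are 4 (modulus 4); 0 (modulus 0). The spectral radius is the largest modulus: r(A) = 4. (Cross-check: r(A) ≤ ||A||_2 ≈ 4; equality holds whenever A is normal, though it can also hold for some non-normal A.)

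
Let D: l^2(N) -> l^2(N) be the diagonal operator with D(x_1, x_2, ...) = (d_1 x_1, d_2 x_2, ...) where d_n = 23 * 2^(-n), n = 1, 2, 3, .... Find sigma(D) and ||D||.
sigma(D) = {23 * 2^(-n) : n ≥ 1} ∪ {0}; ||D|| = 23/2

A bounded diagonal operator on l^2 with diagonal entries d_n has spectrum equal to the closure of {d_n : n ≥ 1}: every d_n is an eigenvalue (with eigenvector e_n), so {d_n} ⊂ sigma(D); the spectrum is closed, so its closure is too; and for lambda not in the closure, (D - lambda I) has bounded inverse (the diagonal entries 1/(d_n - lambda) are bounded). For our sequence d_n = 23 * 2^(-n), n = 1, 2, 3, ...:
  - {d_n} = {23 * 2^(-n) : n ≥ 1}; the only limit point is 0
  - closure = {23 * 2^(-n) : n ≥ 1} ∪ {0}
For the norm: a diagonal operator has ||D|| = sup_n |d_n|. Here d_n = 23 * 2^(-n) is positive and decreasing, so sup_n |d_n| = d_1 = 23/2. So ||D|| = 23/2.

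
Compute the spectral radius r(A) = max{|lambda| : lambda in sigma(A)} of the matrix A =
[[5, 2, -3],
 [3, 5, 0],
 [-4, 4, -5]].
r(A) ≈ 7.3076

The eigenvalues of A are the roots of its characteristic polynomial. With M = A (coefficients from the trace, the sum of principal 2x2 minors, and det A):
  p(λ) = det(λ I - M) = λ^3 - 5λ^2 - 43λ + 191.
No integer candidate from the rational root theorem (±divisors of 191) is a root, so the roots are irrational. The cubic discriminant is Δ = 213936 > 0, so there are three distinct real roots. p(-7) = -96 and p(-6) = 53 have opposite signs, so a root lies in (-7, -6); Newton's method refines it to λ ≈ -6.3948. p(4) = 3 and p(5) = -24 have opposite signs, so a root lies in (4, 5); Newton's method refines it to λ ≈ 4.0873. p(7) = -12 and p(8) = 39 have opposite signs, so a root lies in (7, 8); Newton's method refines it to λ ≈ 7.3076. Check (Vieta): the three roots sum to 5, matching tr M = 5.
Thus the eigenvalues (to 4 decimals) are -6.3948 (modulus 6.3948); 4.0873 (modulus 4.0873); 7.3076 (modulus 7.3076). The spectral radius is the largest modulus: r(A) ≈ 7.3076. (Cross-check: r(A) ≤ ||A||_2 ≈ 8.1876; equality holds whenever A is normal, though it can also hold for some non-normal A.)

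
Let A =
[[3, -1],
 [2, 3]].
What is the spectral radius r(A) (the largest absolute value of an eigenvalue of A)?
r(A) = sqrt(11) ≈ 3.3166

The eigenvalues of A are the roots of its characteristic polynomial. With M = A (coefficients from the trace and determinant):
  p(λ) = det(λ I - M) = λ^2 - 6λ + 11.
For λ^2 - 6λ + 11 the discriminant is -8. It is negative, so the roots are the complex-conjugate pair λ = 3 ± (sqrt(8)/2) i ≈ 3 ± 1.4142i. For a conjugate pair the product of the roots equals the constant term, so |λ|^2 = 11 and |λ| = sqrt(11) ≈ 3.3166.
Thus the eigenvalues (to 4 decimals) are 3 ± 1.4142i (modulus 3.3166). The spectral radius is the largest modulus: r(A) = sqrt(11) ≈ 3.3166. (Cross-check: r(A) ≤ ||A||_2 ≈ 3.8541; equality holds whenever A is normal, though it can also hold for some non-normal A.)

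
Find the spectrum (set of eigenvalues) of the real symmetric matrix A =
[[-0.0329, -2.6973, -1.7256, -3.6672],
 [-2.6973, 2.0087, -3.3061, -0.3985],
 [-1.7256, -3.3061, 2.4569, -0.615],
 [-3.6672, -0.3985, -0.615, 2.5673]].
sigma(A) ≈ {-5, 1, 5, 6}

A is real symmetric, so its spectrum consists of real eigenvalues. Expanding the characteristic polynomial of the displayed matrix gives
  det(λ I - A) = p(λ) = λ^4 + (-7)λ^3 + (-19)λ^2 + (175.0014)λ + (-149.9951).
Solving p(λ) = 0 yields eigenvalues ≈ -5, 1, 5, 6. (A is shown rounded to 4 decimals, so these recover the underlying integer eigenvalues to within that precision.)
Verification: the trace of A = 7 equals the sum of eigenvalues 7, and det(A) ≈ -149.9951 matches the eigenvalue product -150.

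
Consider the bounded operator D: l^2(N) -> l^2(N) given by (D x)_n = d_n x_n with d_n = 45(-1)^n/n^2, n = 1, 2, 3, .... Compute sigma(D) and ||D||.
sigma(D) = {45(-1)^n/n^2 : n ≥ 1} ∪ {0}; ||D|| = 45

A bounded diagonal operator on l^2 with diagonal entries d_n has spectrum equal to the closure of {d_n : n ≥ 1}: every d_n is an eigenvalue (with eigenvector e_n), so {d_n} ⊂ sigma(D); the spectrum is closed, so its closure is too; and for lambda not in the closure, (D - lambda I) has bounded inverse (the diagonal entries 1/(d_n - lambda) are bounded). For our sequence d_n = 45(-1)^n/n^2, n = 1, 2, 3, ...:
  - {d_n} = {45(-1)^n/n^2 : n ≥ 1}; the only limit point is 0
  - closure = {45(-1)^n/n^2 : n ≥ 1} ∪ {0}
For the norm: a diagonal operator has ||D|| = sup_n |d_n|. Here |d_n| = 45/n^2 is decreasing, so sup_n |d_n| = |d_1| = 45. So ||D|| = 45.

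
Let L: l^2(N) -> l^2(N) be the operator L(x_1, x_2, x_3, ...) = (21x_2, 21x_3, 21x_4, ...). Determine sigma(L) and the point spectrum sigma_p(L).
sigma(L) = closed disk {z in C : |z| ≤ 21}; sigma_p(L) = open disk {z in C : |z| < 21}

Note L = 21·V where V is the unit left shift (V x)_k = x_{k+1}; so sigma(L) = 21·sigma(V) and ||L|| = 21||V||. ||L x||^2 = 441sum_{k≥2} |x_k|^2 ≤ 441||x||^2, with equality on {x : x_1 = 0}, so ||L|| = 21. For any lambda with |lambda| < 21, set r = lambda/21 (|r| < 1); the vector x = (1, r, r^2, ...) is in l^2 and satisfies L x = 21(r, r^2, ...) = lambda x, so lambda is an eigenvalue. On the boundary |lambda| = 21 the geometric series diverges, so no l^2 eigenvector exists, but these lambda lie in the approximate point spectrum. Hence sigma(L) is the closed disk of radius 21 and sigma_p(L) is the open disk.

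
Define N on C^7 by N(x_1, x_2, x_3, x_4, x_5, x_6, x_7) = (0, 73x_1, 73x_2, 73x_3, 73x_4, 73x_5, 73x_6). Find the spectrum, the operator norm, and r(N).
sigma(N) = {0}; ||N|| = 73; r(N) = 0. (N is nilpotent with N^7 = 0.)

On C^7, N is a strictly lower-triangular matrix with 73 on the subdiagonal and zeros elsewhere, so its characteristic polynomial is lambda^7 and every eigenvalue is 0: sigma(N) = {0}. For the operator norm, N e_i = 73e_{i+1} for i = 1, ..., 6 and N e_7 = 0, so the singular values of N are 73 (with multiplicity 6) and 0; hence ||N|| = 73. The spectral radius r(N) = max|lambda| = 0. Note ||N|| > r(N) — characteristic of non-normal nilpotent operators. Indeed N^7 = 0.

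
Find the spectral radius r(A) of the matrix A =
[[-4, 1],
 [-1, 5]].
r(A) = (1 + sqrt(77))/2 ≈ 4.8875

The eigenvalues of A are the roots of its characteristic polynomial. With M = A (coefficients from the trace and determinant):
  p(λ) = det(λ I - M) = λ^2 - λ - 19.
For λ^2 - λ - 19 the discriminant is 77. It is nonnegative but not a perfect square, so the roots are real and irrational: λ = (1 ± sqrt(77))/2 ≈ 4.8875, -3.8875.
Thus the eigenvalues (to 4 decimals) are 4.8875 (modulus 4.8875); -3.8875 (modulus 3.8875). The spectral radius is the largest modulus: r(A) = (1 + sqrt(77))/2 ≈ 4.8875. (Cross-check: r(A) ≤ ||A||_2 ≈ 5.618; equality holds whenever A is normal, though it can also hold for some non-normal A.)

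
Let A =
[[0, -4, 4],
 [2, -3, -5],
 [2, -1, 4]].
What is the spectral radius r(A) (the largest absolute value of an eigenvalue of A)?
r(A) ≈ 6.1233

The eigenvalues of A are the roots of its characteristic polynomial. With M = A (coefficients from the trace, the sum of principal 2x2 minors, and det A):
  p(λ) = det(λ I - M) = λ^3 - λ^2 - 17λ - 88.
No integer candidate from the rational root theorem (±divisors of 88) is a root, so the roots are irrational. The cubic discriminant is Δ = -216427 < 0, so there is one real root and a complex-conjugate pair. p(6) = -10 and p(7) = 87 have opposite signs, so a root lies in (6, 7); Newton's method refines it to λ ≈ 6.1233. Dividing out (λ - (6.1233)) leaves approximately λ^2 + 5.1233λ + 14.3714. For λ^2 + 5.1233λ + 14.3714 the discriminant is -31.2374. It is negative, so the remaining roots are the complex-conjugate pair λ ≈ -2.5616 ± 2.7945i. Their product equals the constant term, so |λ|^2 ≈ 14.3714 and |λ| ≈ 3.791.
Thus the eigenvalues (to 4 decimals) are 6.1233 (modulus 6.1233); -2.5616 ± 2.7945i (modulus 3.791). The spectral radius is the largest modulus: r(A) ≈ 6.1233. (Cross-check: r(A) ≤ ||A||_2 ≈ 7.6025; equality holds whenever A is normal, though it can also hold for some non-normal A.)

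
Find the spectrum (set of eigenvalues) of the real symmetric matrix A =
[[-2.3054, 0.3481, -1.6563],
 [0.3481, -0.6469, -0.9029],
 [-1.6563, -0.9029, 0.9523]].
sigma(A) ≈ {-3, -1, 2}

A is real symmetric, so its spectrum consists of real eigenvalues. Expanding the characteristic polynomial of the displayed matrix gives
  det(λ I - A) = p(λ) = λ^3 + (2)λ^2 + (-5)λ + (-6).
Solving p(λ) = 0 yields eigenvalues ≈ -3, -1, 2. (A is shown rounded to 4 decimals, so these recover the underlying integer eigenvalues to within that precision.)
Verification: the trace of A = -2 equals the sum of eigenvalues -2, and det(A) ≈ 6.0001 matches the eigenvalue product 6.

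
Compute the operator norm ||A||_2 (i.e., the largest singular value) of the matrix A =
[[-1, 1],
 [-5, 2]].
||A||_2 = sqrt((31 + sqrt(925))/2) ≈ 5.5414 (= sqrt(largest eigenvalue of A^T A))

||A||_2 = sigma_max(A) = sqrt(lambda_max(A^T A)). Form the symmetric matrix M = A^T A =
[[26, -11],
 [-11, 5]].
Its characteristic polynomial (trace, determinant of M give the coefficients) is
  p(λ) = det(λ I - M) = λ^2 - 31λ + 9.
For λ^2 - 31λ + 9 the discriminant is 925. It is nonnegative but not a perfect square, so the roots are real and irrational: λ = (31 ± sqrt(925))/2 ≈ 30.7069, 0.2931.
So the eigenvalues of A^T A are ≈ 0.2931, 30.7069 (all ≥ 0, as they must be for A^T A). The largest is λ_max = (31 + sqrt(925))/2 ≈ 30.7069, hence ||A||_2 = sqrt(λ_max) = sqrt((31 + sqrt(925))/2) ≈ 5.5414.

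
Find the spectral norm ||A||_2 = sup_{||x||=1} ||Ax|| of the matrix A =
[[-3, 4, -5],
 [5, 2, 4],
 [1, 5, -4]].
||A||_2 ≈ 9.6399 (= sqrt(largest eigenvalue of A^T A))

||A||_2 = sigma_max(A) = sqrt(lambda_max(A^T A)). Form the symmetric matrix M = A^T A =
[[35, 3, 31],
 [3, 45, -32],
 [31, -32, 57]].
Its characteristic polynomial (trace, sum of principal 2x2 minors, determinant of M give the coefficients) is
  p(λ) = det(λ I - M) = λ^3 - 137λ^2 + 4141λ - 4225.
No integer candidate from the rational root theorem (±divisors of 4225) is a root, so the roots are irrational. The cubic discriminant is Δ = 37017702880 > 0, so there are three distinct real roots. p(1) = -220 and p(2) = 3517 have opposite signs, so a root lies in (1, 2); Newton's method refines it to λ ≈ 1.057. p(43) = 32 and p(44) = -2069 have opposite signs, so a root lies in (43, 44); Newton's method refines it to λ ≈ 43.0153. p(92) = -4133 and p(93) = 332 have opposite signs, so a root lies in (92, 93); Newton's method refines it to λ ≈ 92.9278. Check (Vieta): the three roots sum to 137, matching tr M = 137.
So the eigenvalues of A^T A are ≈ 1.057, 43.0153, 92.9278 (all ≥ 0, as they must be for A^T A). The largest is λ_max ≈ 92.9278, hence ||A||_2 = sqrt(λ_max) ≈ 9.6399.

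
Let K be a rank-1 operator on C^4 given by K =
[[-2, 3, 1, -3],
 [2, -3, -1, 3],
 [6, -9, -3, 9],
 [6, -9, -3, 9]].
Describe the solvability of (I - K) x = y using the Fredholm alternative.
(I - K) is singular (det(I - K) = 0, i.e. 1 ∈ sigma(K)). (I - K) x = y is solvable iff y ⊥ ker((I - K)^*) = span{(-2, 3, 1, -3)}, i.e. iff -2y_1 + 3y_2 + y_3 - 3y_4 = 0. When solvable, the solutions are x = y + c·(1, -1, -3, -3), c arbitrary (ker(I - K) = span{(1, -1, -3, -3)}, dimension 1).

K has rank 1, so it is an outer product K = u v^T: every row of K is a multiple of one row vector. Reading off the entries, u = (1, -1, -3, -3) and v = (-2, 3, 1, -3) (row i of K equals u_i·v^T). A rank-one matrix u v^T satisfies K u = u (v·u) and kills the (3)-dimensional subspace v^⊥, so its characteristic polynomial is lambda^3 (lambda - v·u) with v·u = tr K = 1. Hence the eigenvalues of I - K are 1 (multiplicity 3) and 1 - (1) = 0, so det(I - K) = 0. (Direct check: I - K =
[[3, -3, -1, 3],
 [-2, 4, 1, -3],
 [-6, 9, 4, -9],
 [-6, 9, 3, -8]]
has determinant 0.) So 1 is an eigenvalue of K and (I - K) is not invertible. The finite-dimensional Fredholm alternative says: either (I - K) is invertible, or ker(I - K) ≠ {0} and then range(I - K) = ker((I - K)^*)^⊥, with dim ker(I - K) = dim ker((I - K)^*). We are in the second case, so we need both kernels. Kernel of I - K: (I - K) u = u - u (v·u) = u - u = 0, so ker(I - K) = span{u} = span{(1, -1, -3, -3)} (it is exactly 1-dimensional because rank(I - K) = 3). Kernel of the adjoint: K is real, so (I - K)^* = I - K^T = I - v u^T, and (I - v u^T) v = v - v (u·v) = 0; hence ker((I - K)^*) = span{v} = span{(-2, 3, 1, -3)}. Therefore (I - K) x = y is solvable iff <y, v> = 0, i.e. iff -2y_1 + 3y_2 + y_3 - 3y_4 = 0. When this holds, K y = u (v·y) = 0, so (I - K) y = y and x = y is a particular solution; the full solution set is the line x = y + c·u = y + c·(1, -1, -3, -3), c ∈ C.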